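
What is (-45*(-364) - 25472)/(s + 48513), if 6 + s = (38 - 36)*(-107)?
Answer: -9092/48293 ≈ -0.18827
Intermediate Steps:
s = -220 (s = -6 + (38 - 36)*(-107) = -6 + 2*(-107) = -6 - 214 = -220)
(-45*(-364) - 25472)/(s + 48513) = (-45*(-364) - 25472)/(-220 + 48513) = (16380 - 25472)/48293 = -9092*1/48293 = -9092/48293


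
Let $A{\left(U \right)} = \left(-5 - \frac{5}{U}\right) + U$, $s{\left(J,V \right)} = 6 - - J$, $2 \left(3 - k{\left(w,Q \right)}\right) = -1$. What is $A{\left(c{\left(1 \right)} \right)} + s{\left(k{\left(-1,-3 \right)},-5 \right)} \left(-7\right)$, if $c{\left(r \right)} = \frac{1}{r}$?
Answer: $- \frac{151}{2} \approx -75.5$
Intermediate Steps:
$k{\left(w,Q \right)} = \frac{7}{2}$ ($k{\left(w,Q \right)} = 3 - - \frac{1}{2} = 3 + \frac{1}{2} = \frac{7}{2}$)
$s{\left(J,V \right)} = 6 + J$
$A{\left(U \right)} = -5 + U - \frac{5}{U}$
$A{\left(c{\left(1 \right)} \right)} + s{\left(k{\left(-1,-3 \right)},-5 \right)} \left(-7\right) = \left(-5 + 1^{-1} - \frac{5}{1^{-1}}\right) + \left(6 + \frac{7}{2}\right) \left(-7\right) = \left(-5 + 1 - \frac{5}{1}\right) + \frac{19}{2} \left(-7\right) = \left(-5 + 1 - 5\right) - \frac{133}{2} = -9 - \frac{133}{2} = - \frac{151}{2}$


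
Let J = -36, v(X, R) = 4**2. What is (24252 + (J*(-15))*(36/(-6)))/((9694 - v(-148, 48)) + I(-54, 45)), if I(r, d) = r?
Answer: 1751/802 ≈ 2.1833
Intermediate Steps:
v(X, R) = 16
(24252 + (J*(-15))*(36/(-6)))/((9694 - v(-148, 48)) + I(-54, 45)) = (24252 + (-36*(-15))*(36/(-6)))/((9694 - 1*16) - 54) = (24252 + 540*(36*(-1/6)))/((9694 - 16) - 54) = (24252 + 540*(-6))/(9678 - 54) = (24252 - 3240)/9624 = 21012*(1/9624) = 1751/802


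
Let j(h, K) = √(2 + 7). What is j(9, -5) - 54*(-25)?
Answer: 1353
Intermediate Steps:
j(h, K) = 3 (j(h, K) = √9 = 3)
j(9, -5) - 54*(-25) = 3 - 54*(-25) = 3 + 1350 = 1353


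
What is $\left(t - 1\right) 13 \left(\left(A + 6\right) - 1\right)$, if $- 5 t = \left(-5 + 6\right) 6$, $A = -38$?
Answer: $\frac{4719}{5} \approx 943.8$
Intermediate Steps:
$t = - \frac{6}{5}$ ($t = - \frac{\left(-5 + 6\right) 6}{5} = - \frac{1 \cdot 6}{5} = \left(- \frac{1}{5}\right) 6 = - \frac{6}{5} \approx -1.2$)
$\left(t - 1\right) 13 \left(\left(A + 6\right) - 1\right) = \left(- \frac{6}{5} - 1\right) 13 \left(\left(-38 + 6\right) - 1\right) = \left(- \frac{11}{5}\right) 13 \left(-32 - 1\right) = \left(- \frac{143}{5}\right) \left(-33\right) = \frac{4719}{5}$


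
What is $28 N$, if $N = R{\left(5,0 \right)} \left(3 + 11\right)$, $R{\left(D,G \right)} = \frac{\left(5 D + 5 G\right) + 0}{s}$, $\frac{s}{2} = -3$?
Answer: $- \frac{4900}{3} \approx -1633.3$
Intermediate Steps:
$s = -6$ ($s = 2 \left(-3\right) = -6$)
$R{\left(D,G \right)} = - \frac{5 D}{6} - \frac{5 G}{6}$ ($R{\left(D,G \right)} = \frac{\left(5 D + 5 G\right) + 0}{-6} = \left(5 D + 5 G\right) \left(- \frac{1}{6}\right) = - \frac{5 D}{6} - \frac{5 G}{6}$)
$N = - \frac{175}{3}$ ($N = \left(\left(- \frac{5}{6}\right) 5 - 0\right) \left(3 + 11\right) = \left(- \frac{25}{6} + 0\right) 14 = \left(- \frac{25}{6}\right) 14 = - \frac{175}{3} \approx -58.333$)
$28 N = 28 \left(- \frac{175}{3}\right) = - \frac{4900}{3}$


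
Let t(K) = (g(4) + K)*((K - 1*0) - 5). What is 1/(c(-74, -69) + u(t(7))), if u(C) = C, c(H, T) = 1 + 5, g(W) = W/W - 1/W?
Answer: 2/43 ≈ 0.046512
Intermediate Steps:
g(W) = 1 - 1/W
c(H, T) = 6
t(K) = (-5 + K)*(¾ + K) (t(K) = ((-1 + 4)/4 + K)*((K - 1*0) - 5) = ((¼)*3 + K)*((K + 0) - 5) = (¾ + K)*(K - 5) = (¾ + K)*(-5 + K) = (-5 + K)*(¾ + K))
1/(c(-74, -69) + u(t(7))) = 1/(6 + (-15/4 + 7² - 17/4*7)) = 1/(6 + (-15/4 + 49 - 119/4)) = 1/(6 + 31/2) = 1/(43/2) = 2/43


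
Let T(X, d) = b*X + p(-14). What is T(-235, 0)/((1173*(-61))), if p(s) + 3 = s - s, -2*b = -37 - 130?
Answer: 39251/143106 ≈ 0.27428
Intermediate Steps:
b = 167/2 (b = -(-37 - 130)/2 = -1/2*(-167) = 167/2 ≈ 83.500)
p(s) = -3 (p(s) = -3 + (s - s) = -3 + 0 = -3)
T(X, d) = -3 + 167*X/2 (T(X, d) = 167*X/2 - 3 = -3 + 167*X/2)
T(-235, 0)/((1173*(-61))) = (-3 + (167/2)*(-235))/((1173*(-61))) = (-3 - 39245/2)/(-71553) = -39251/2*(-1/71553) = 39251/143106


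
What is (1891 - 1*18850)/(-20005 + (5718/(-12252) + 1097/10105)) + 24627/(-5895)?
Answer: -900344994262073/270383189136855 ≈ -3.3299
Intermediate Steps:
(1891 - 1*18850)/(-20005 + (5718/(-12252) + 1097/10105)) + 24627/(-5895) = (1891 - 18850)/(-20005 + (5718*(-1/12252) + 1097*(1/10105))) + 24627*(-1/5895) = -16959/(-20005 + (-953/2042 + 1097/10105)) - 8209/1965 = -16959/(-20005 - 7389991/20634410) - 8209/1965 = -16959/(-412798762041/20634410) - 8209/1965 = -16959*(-20634410/412798762041) - 8209/1965 = 116646319730/137599587347 - 8209/1965 = -900344994262073/270383189136855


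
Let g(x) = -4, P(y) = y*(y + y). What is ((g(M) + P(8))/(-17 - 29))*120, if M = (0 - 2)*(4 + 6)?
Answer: -7440/23 ≈ -323.48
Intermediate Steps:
P(y) = 2*y² (P(y) = y*(2*y) = 2*y²)
M = -20 (M = -2*10 = -20)
((g(M) + P(8))/(-17 - 29))*120 = ((-4 + 2*8²)/(-17 - 29))*120 = ((-4 + 2*64)/(-46))*120 = ((-4 + 128)*(-1/46))*120 = (124*(-1/46))*120 = -62/23*120 = -7440/23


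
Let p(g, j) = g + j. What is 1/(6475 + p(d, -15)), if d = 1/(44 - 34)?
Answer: 10/64601 ≈ 0.00015480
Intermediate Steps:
d = ⅒ (d = 1/10 = ⅒ ≈ 0.10000)
1/(6475 + p(d, -15)) = 1/(6475 + (⅒ - 15)) = 1/(6475 - 149/10) = 1/(64601/10) = 10/64601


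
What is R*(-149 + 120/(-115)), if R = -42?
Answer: 144942/23 ≈ 6301.8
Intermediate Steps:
R*(-149 + 120/(-115)) = -42*(-149 + 120/(-115)) = -42*(-149 + 120*(-1/115)) = -42*(-149 - 24/23) = -42*(-3451/23) = 144942/23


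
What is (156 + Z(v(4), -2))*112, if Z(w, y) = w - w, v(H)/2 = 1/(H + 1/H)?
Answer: 17472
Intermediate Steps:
v(H) = 2/(H + 1/H)
Z(w, y) = 0
(156 + Z(v(4), -2))*112 = (156 + 0)*112 = 156*112 = 17472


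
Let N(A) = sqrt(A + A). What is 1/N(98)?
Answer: 1/14 ≈ 0.071429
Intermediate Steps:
N(A) = sqrt(2)*sqrt(A) (N(A) = sqrt(2*A) = sqrt(2)*sqrt(A))
1/N(98) = 1/(sqrt(2)*sqrt(98)) = 1/(sqrt(2)*(7*sqrt(2))) = 1/14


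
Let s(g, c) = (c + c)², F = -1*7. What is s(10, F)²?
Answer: 38416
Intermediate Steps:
F = -7
s(g, c) = 4*c² (s(g, c) = (2*c)² = 4*c²)
s(10, F)² = (4*(-7)²)² = (4*49)² = 196² = 38416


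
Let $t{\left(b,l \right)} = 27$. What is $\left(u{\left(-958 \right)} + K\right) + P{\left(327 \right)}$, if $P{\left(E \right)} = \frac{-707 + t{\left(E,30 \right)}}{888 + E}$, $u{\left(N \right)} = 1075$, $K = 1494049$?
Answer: $\frac{363314996}{243} \approx 1.4951 \cdot 10^{6}$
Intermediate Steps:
$P{\left(E \right)} = - \frac{680}{888 + E}$ ($P{\left(E \right)} = \frac{-707 + 27}{888 + E} = - \frac{680}{888 + E}$)
$\left(u{\left(-958 \right)} + K\right) + P{\left(327 \right)} = \left(1075 + 1494049\right) - \frac{680}{888 + 327} = 1495124 - \frac{680}{1215} = 1495124 - \frac{136}{243} = \frac{363314996}{243}$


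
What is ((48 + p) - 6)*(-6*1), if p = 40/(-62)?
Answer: -7692/31 ≈ -248.13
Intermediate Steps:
p = -20/31 (p = 40*(-1/62) = -20/31 ≈ -0.64516)
((48 + p) - 6)*(-6*1) = ((48 - 20/31) - 6)*(-6*1) = (1468/31 - 6)*(-6) = (1282/31)*(-6) = -7692/31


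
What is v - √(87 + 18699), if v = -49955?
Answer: -49955 - √18786 ≈ -50092.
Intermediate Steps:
v - √(87 + 18699) = -49955 - √(87 + 18699) = -49955 - √18786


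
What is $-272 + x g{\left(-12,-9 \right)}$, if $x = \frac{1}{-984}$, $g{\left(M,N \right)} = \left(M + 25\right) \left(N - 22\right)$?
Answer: $- \frac{267245}{984} \approx -271.59$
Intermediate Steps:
$g{\left(M,N \right)} = \left(-22 + N\right) \left(25 + M\right)$ ($g{\left(M,N \right)} = \left(25 + M\right) \left(-22 + N\right) = \left(-22 + N\right) \left(25 + M\right)$)
$x = - \frac{1}{984} \approx -0.0010163$
$-272 + x g{\left(-12,-9 \right)} = -272 - \frac{-550 - -264 + 25 \left(-9\right) - -108}{984} = -272 - \frac{-550 + 264 - 225 + 108}{984} = -272 - - \frac{403}{984} = -272 + \frac{403}{984} = - \frac{267245}{984}$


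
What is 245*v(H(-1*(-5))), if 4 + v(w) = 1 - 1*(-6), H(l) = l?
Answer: 735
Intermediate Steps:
v(w) = 3 (v(w) = -4 + (1 - 1*(-6)) = -4 + (1 + 6) = -4 + 7 = 3)
245*v(H(-1*(-5))) = 245*3 = 735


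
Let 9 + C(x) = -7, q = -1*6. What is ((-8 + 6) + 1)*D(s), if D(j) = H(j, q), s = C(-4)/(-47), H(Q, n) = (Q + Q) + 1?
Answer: -79/47 ≈ -1.6809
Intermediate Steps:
q = -6
C(x) = -16 (C(x) = -9 - 7 = -16)
H(Q, n) = 1 + 2*Q (H(Q, n) = 2*Q + 1 = 1 + 2*Q)
s = 16/47 (s = -16/(-47) = -16*(-1/47) = 16/47 ≈ 0.34043)
D(j) = 1 + 2*j
((-8 + 6) + 1)*D(s) = ((-8 + 6) + 1)*(1 + 2*(16/47)) = (-2 + 1)*(1 + 32/47) = -1*79/47 = -79/47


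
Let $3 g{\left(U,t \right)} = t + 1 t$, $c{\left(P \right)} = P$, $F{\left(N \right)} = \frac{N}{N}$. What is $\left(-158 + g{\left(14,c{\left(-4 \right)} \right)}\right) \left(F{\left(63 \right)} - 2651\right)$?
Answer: $\frac{1277300}{3} \approx 4.2577 \cdot 10^{5}$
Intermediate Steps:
$F{\left(N \right)} = 1$
$g{\left(U,t \right)} = \frac{2 t}{3}$ ($g{\left(U,t \right)} = \frac{t + 1 t}{3} = \frac{t + t}{3} = \frac{2 t}{3}$)
$\left(-158 + g{\left(14,c{\left(-4 \right)} \right)}\right) \left(F{\left(63 \right)} - 2651\right) = \left(-158 + \frac{2}{3} \left(-4\right)\right) \left(1 - 2651\right) = \left(-158 - \frac{8}{3}\right) \left(-2650\right) = \left(- \frac{482}{3}\right) \left(-2650\right) = \frac{1277300}{3}$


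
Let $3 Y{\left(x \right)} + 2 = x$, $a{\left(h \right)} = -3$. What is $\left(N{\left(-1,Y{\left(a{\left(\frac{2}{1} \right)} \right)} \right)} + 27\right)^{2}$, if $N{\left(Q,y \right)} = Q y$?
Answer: $\frac{7396}{9} \approx 821.78$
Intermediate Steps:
$Y{\left(x \right)} = - \frac{2}{3} + \frac{x}{3}$
$\left(N{\left(-1,Y{\left(a{\left(\frac{2}{1} \right)} \right)} \right)} + 27\right)^{2} = \left(- (- \frac{2}{3} + \frac{1}{3} \left(-3\right)) + 27\right)^{2} = \left(- (- \frac{2}{3} - 1) + 27\right)^{2} = \left(\left(-1\right) \left(- \frac{5}{3}\right) + 27\right)^{2} = \left(\frac{5}{3} + 27\right)^{2} = \left(\frac{86}{3}\right)^{2} = \frac{7396}{9}$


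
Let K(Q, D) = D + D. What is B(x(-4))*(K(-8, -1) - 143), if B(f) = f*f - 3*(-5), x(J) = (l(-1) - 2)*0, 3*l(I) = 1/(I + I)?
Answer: -2175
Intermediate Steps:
K(Q, D) = 2*D
l(I) = 1/(6*I) (l(I) = 1/(3*(I + I)) = 1/(3*((2*I))) = (1/(2*I))/3 = 1/(6*I))
x(J) = 0 (x(J) = ((⅙)/(-1) - 2)*0 = ((⅙)*(-1) - 2)*0 = (-⅙ - 2)*0 = -13/6*0 = 0)
B(f) = 15 + f² (B(f) = f² + 15 = 15 + f²)
B(x(-4))*(K(-8, -1) - 143) = (15 + 0²)*(2*(-1) - 143) = (15 + 0)*(-2 - 143) = 15*(-145) = -2175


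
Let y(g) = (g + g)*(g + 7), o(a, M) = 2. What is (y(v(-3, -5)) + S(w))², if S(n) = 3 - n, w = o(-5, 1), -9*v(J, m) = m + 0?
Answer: 579121/6561 ≈ 88.267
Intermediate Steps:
v(J, m) = -m/9 (v(J, m) = -(m + 0)/9 = -m/9)
y(g) = 2*g*(7 + g) (y(g) = (2*g)*(7 + g) = 2*g*(7 + g))
w = 2
(y(v(-3, -5)) + S(w))² = (2*(-⅑*(-5))*(7 - ⅑*(-5)) + (3 - 1*2))² = (2*(5/9)*(7 + 5/9) + (3 - 2))² = (2*(5/9)*(68/9) + 1)² = (680/81 + 1)² = (761/81)² = 579121/6561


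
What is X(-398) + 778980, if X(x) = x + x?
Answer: 778184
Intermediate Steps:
X(x) = 2*x
X(-398) + 778980 = 2*(-398) + 778980 = -796 + 778980 = 778184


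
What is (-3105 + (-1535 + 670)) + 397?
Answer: -3573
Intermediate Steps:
(-3105 + (-1535 + 670)) + 397 = (-3105 - 865) + 397 = -3970 + 397 = -3573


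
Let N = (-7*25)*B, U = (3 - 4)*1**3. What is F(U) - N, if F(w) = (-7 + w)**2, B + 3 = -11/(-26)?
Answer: -10061/26 ≈ -386.96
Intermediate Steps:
B = -67/26 (B = -3 - 11/(-26) = -3 - 11*(-1/26) = -3 + 11/26 = -67/26 ≈ -2.5769)
U = -1 (U = -1*1 = -1)
N = 11725/26 (N = -7*25*(-67/26) = -175*(-67/26) = 11725/26 ≈ 450.96)
F(U) - N = (-7 - 1)**2 - 1*11725/26 = (-8)**2 - 11725/26 = 64 - 11725/26 = -10061/26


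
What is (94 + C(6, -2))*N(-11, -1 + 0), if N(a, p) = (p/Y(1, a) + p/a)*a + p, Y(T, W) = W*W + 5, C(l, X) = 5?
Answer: -2651/14 ≈ -189.36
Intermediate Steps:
Y(T, W) = 5 + W**2 (Y(T, W) = W**2 + 5 = 5 + W**2)
N(a, p) = p + a*(p/a + p/(5 + a**2)) (N(a, p) = (p/(5 + a**2) + p/a)*a + p = (p/a + p/(5 + a**2))*a + p = a*(p/a + p/(5 + a**2)) + p = p + a*(p/a + p/(5 + a**2)))
(94 + C(6, -2))*N(-11, -1 + 0) = (94 + 5)*((-1 + 0)*(10 - 11 + 2*(-11)**2)/(5 + (-11)**2)) = 99*(-(10 - 11 + 2*121)/(5 + 121)) = 99*(-1*(10 - 11 + 242)/126) = 99*(-1*1/126*241) = 99*(-241/126) = -2651/14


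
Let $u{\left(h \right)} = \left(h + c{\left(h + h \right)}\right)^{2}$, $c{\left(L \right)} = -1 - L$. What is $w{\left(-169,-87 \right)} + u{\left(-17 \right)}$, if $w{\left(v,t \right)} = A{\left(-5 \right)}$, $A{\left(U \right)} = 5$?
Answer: $261$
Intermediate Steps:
$u{\left(h \right)} = \left(-1 - h\right)^{2}$ ($u{\left(h \right)} = \left(h - \left(1 + 2 h\right)\right)^{2} = \left(-1 - h\right)^{2}$)
$w{\left(v,t \right)} = 5$
$w{\left(-169,-87 \right)} + u{\left(-17 \right)} = 5 + \left(1 - 17\right)^{2} = 5 + \left(-16\right)^{2} = 5 + 256 = 261$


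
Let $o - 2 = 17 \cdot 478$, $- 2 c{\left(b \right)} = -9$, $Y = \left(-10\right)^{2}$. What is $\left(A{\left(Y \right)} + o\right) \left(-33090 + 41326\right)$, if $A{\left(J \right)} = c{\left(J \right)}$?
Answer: $66979270$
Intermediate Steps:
$Y = 100$
$c{\left(b \right)} = \frac{9}{2}$ ($c{\left(b \right)} = \left(- \frac{1}{2}\right) \left(-9\right) = \frac{9}{2}$)
$A{\left(J \right)} = \frac{9}{2}$
$o = 8128$ ($o = 2 + 17 \cdot 478 = 2 + 8126 = 8128$)
$\left(A{\left(Y \right)} + o\right) \left(-33090 + 41326\right) = \left(\frac{9}{2} + 8128\right) \left(-33090 + 41326\right) = \frac{16265}{2} \cdot 8236 = 66979270$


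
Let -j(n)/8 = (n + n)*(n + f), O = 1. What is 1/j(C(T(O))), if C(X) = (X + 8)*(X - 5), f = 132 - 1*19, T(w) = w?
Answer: 1/44352 ≈ 2.2547e-5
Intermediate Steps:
f = 113 (f = 132 - 19 = 113)
C(X) = (-5 + X)*(8 + X) (C(X) = (8 + X)*(-5 + X) = (-5 + X)*(8 + X))
j(n) = -16*n*(113 + n) (j(n) = -8*(n + n)*(n + 113) = -8*2*n*(113 + n) = -16*n*(113 + n))
1/j(C(T(O))) = 1/(-16*(-40 + 1² + 3*1)*(113 + (-40 + 1² + 3*1))) = 1/(-16*(-40 + 1 + 3)*(113 + (-40 + 1 + 3))) = 1/(-16*(-36)*(113 - 36)) = 1/(-16*(-36)*77) = 1/44352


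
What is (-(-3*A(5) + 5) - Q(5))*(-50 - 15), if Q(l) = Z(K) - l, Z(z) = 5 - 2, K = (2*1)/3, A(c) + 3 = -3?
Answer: 1365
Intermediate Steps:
A(c) = -6 (A(c) = -3 - 3 = -6)
K = 2/3 (K = 2*(1/3) = 2/3 ≈ 0.66667)
Z(z) = 3
Q(l) = 3 - l
(-(-3*A(5) + 5) - Q(5))*(-50 - 15) = (-(-3*(-6) + 5) - (3 - 1*5))*(-50 - 15) = (-(18 + 5) - (3 - 5))*(-65) = (-1*23 - 1*(-2))*(-65) = (-23 + 2)*(-65) = -21*(-65) = 1365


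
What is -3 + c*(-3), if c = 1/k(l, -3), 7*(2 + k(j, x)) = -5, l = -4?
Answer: -36/19 ≈ -1.8947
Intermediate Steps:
k(j, x) = -19/7 (k(j, x) = -2 + (⅐)*(-5) = -2 - 5/7 = -19/7)
c = -7/19 (c = 1/(-19/7) = -7/19 ≈ -0.36842)
-3 + c*(-3) = -3 - 7/19*(-3) = -3 + 21/19 = -36/19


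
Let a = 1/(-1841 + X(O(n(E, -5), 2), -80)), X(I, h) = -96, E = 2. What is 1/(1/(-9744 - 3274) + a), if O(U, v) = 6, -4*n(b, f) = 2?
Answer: -25215866/14955 ≈ -1686.1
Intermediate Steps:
n(b, f) = -1/2 (n(b, f) = -1/4*2 = -1/2)
a = -1/1937 (a = 1/(-1841 - 96) = 1/(-1937) = -1/1937 ≈ -0.00051626)
1/(1/(-9744 - 3274) + a) = 1/(1/(-9744 - 3274) - 1/1937) = 1/(1/(-13018) - 1/1937) = 1/(-1/13018 - 1/1937) = 1/(-14955/25215866) = -25215866/14955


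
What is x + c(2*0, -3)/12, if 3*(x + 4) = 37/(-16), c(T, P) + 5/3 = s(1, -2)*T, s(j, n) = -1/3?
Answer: -707/144 ≈ -4.9097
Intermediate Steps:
s(j, n) = -⅓ (s(j, n) = -1*⅓ = -⅓)
c(T, P) = -5/3 - T/3
x = -229/48 (x = -4 + (37/(-16))/3 = -4 + (37*(-1/16))/3 = -4 + (⅓)*(-37/16) = -4 - 37/48 = -229/48 ≈ -4.7708)
x + c(2*0, -3)/12 = -229/48 + (-5/3 - 2*0/3)/12 = -229/48 + (-5/3 - ⅓*0)/12 = -229/48 + (-5/3 + 0)/12 = -229/48 + (1/12)*(-5/3) = -229/48 - 5/36 = -707/144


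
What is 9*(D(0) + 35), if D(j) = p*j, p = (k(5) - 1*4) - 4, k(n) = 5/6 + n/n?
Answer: 315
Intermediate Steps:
k(n) = 11/6 (k(n) = 5*(1/6) + 1 = 5/6 + 1 = 11/6)
p = -37/6 (p = (11/6 - 1*4) - 4 = (11/6 - 4) - 4 = -13/6 - 4 = -37/6 ≈ -6.1667)
D(j) = -37*j/6
9*(D(0) + 35) = 9*(-37/6*0 + 35) = 9*(0 + 35) = 9*35 = 315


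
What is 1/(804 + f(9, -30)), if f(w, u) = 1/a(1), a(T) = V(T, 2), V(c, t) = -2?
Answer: 2/1607 ≈ 0.0012446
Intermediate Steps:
a(T) = -2
f(w, u) = -½ (f(w, u) = 1/(-2) = -½)
1/(804 + f(9, -30)) = 1/(804 - ½) = 1/(1607/2) = 2/1607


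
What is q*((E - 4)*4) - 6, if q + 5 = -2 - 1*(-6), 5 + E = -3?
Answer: 42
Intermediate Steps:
E = -8 (E = -5 - 3 = -8)
q = -1 (q = -5 + (-2 - 1*(-6)) = -5 + (-2 + 6) = -5 + 4 = -1)
q*((E - 4)*4) - 6 = -(-8 - 4)*4 - 6 = -(-12)*4 - 6 = -1*(-48) - 6 = 48 - 6 = 42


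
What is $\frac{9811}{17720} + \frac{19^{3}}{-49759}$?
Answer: $\frac{366644069}{881729480} \approx 0.41582$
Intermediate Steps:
$\frac{9811}{17720} + \frac{19^{3}}{-49759} = 9811 \cdot \frac{1}{17720} + 6859 \left(- \frac{1}{49759}\right) = \frac{9811}{17720} - \frac{6859}{49759} = \frac{366644069}{881729480}$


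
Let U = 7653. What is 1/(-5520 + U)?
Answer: 1/2133 ≈ 0.00046882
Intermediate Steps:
1/(-5520 + U) = 1/(-5520 + 7653) = 1/2133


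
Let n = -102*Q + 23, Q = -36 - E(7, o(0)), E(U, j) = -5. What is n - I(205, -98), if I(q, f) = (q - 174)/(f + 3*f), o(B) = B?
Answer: 1248551/392 ≈ 3185.1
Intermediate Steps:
Q = -31 (Q = -36 - 1*(-5) = -36 + 5 = -31)
I(q, f) = (-174 + q)/(4*f) (I(q, f) = (-174 + q)/((4*f)) = (-174 + q)*(1/(4*f)) = (-174 + q)/(4*f))
n = 3185 (n = -102*(-31) + 23 = 3162 + 23 = 3185)
n - I(205, -98) = 3185 - (-174 + 205)/(4*(-98)) = 3185 - (-1)*31/(4*98) = 3185 - 1*(-31/392) = 3185 + 31/392 = 1248551/392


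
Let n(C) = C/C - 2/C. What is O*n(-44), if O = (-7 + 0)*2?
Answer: -161/11 ≈ -14.636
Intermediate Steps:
n(C) = 1 - 2/C
O = -14 (O = -7*2 = -14)
O*n(-44) = -14*(-2 - 44)/(-44) = -(-7)*(-46)/22 = -14*23/22 = -161/11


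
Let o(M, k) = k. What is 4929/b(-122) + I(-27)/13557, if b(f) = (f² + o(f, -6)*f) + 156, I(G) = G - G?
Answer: 4929/15772 ≈ 0.31252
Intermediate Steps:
I(G) = 0
b(f) = 156 + f² - 6*f (b(f) = (f² - 6*f) + 156 = 156 + f² - 6*f)
4929/b(-122) + I(-27)/13557 = 4929/(156 + (-122)² - 6*(-122)) + 0/13557 = 4929/(156 + 14884 + 732) + 0*(1/13557) = 4929/15772 + 0 = 4929/15772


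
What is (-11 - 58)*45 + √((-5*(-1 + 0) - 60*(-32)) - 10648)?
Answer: -3105 + I*√8723 ≈ -3105.0 + 93.397*I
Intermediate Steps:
(-11 - 58)*45 + √((-5*(-1 + 0) - 60*(-32)) - 10648) = -69*45 + √((-5*(-1) + 1920) - 10648) = -3105 + √((5 + 1920) - 10648) = -3105 + √(1925 - 10648) = -3105 + √(-8723) = -3105 + I*√8723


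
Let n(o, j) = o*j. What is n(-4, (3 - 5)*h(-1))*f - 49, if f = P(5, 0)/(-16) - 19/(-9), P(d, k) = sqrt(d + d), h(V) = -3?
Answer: -299/3 + 3*sqrt(10)/2 ≈ -94.923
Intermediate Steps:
P(d, k) = sqrt(2)*sqrt(d) (P(d, k) = sqrt(2*d) = sqrt(2)*sqrt(d))
n(o, j) = j*o
f = 19/9 - sqrt(10)/16 (f = (sqrt(2)*sqrt(5))/(-16) - 19/(-9) = sqrt(10)*(-1/16) - 19*(-1/9) = -sqrt(10)/16 + 19/9 = 19/9 - sqrt(10)/16 ≈ 1.9135)
n(-4, (3 - 5)*h(-1))*f - 49 = (((3 - 5)*(-3))*(-4))*(19/9 - sqrt(10)/16) - 49 = (-2*(-3)*(-4))*(19/9 - sqrt(10)/16) - 49 = (6*(-4))*(19/9 - sqrt(10)/16) - 49 = -24*(19/9 - sqrt(10)/16) - 49 = (-152/3 + 3*sqrt(10)/2) - 49 = -299/3 + 3*sqrt(10)/2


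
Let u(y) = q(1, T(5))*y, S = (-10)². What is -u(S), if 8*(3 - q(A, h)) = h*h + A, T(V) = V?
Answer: 25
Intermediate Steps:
q(A, h) = 3 - A/8 - h²/8 (q(A, h) = 3 - (h*h + A)/8 = 3 - (h² + A)/8 = 3 - (A + h²)/8 = 3 + (-A/8 - h²/8) = 3 - A/8 - h²/8)
S = 100
u(y) = -y/4 (u(y) = (3 - ⅛*1 - ⅛*5²)*y = (3 - ⅛ - ⅛*25)*y = (3 - ⅛ - 25/8)*y = -y/4)
-u(S) = -(-1)*100/4 = -1*(-25) = 25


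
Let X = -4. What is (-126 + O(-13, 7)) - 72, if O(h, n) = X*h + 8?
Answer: -138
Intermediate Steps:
O(h, n) = 8 - 4*h (O(h, n) = -4*h + 8 = 8 - 4*h)
(-126 + O(-13, 7)) - 72 = (-126 + (8 - 4*(-13))) - 72 = (-126 + (8 + 52)) - 72 = (-126 + 60) - 72 = -66 - 72 = -138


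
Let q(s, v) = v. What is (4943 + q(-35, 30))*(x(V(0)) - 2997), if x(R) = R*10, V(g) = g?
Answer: -14904081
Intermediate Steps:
x(R) = 10*R
(4943 + q(-35, 30))*(x(V(0)) - 2997) = (4943 + 30)*(10*0 - 2997) = 4973*(0 - 2997) = 4973*(-2997) = -14904081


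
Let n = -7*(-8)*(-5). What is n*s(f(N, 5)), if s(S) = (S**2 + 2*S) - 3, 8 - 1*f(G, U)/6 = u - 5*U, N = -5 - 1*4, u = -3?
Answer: -13183800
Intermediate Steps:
N = -9 (N = -5 - 4 = -9)
f(G, U) = 66 + 30*U (f(G, U) = 48 - 6*(-3 - 5*U) = 48 + (18 + 30*U) = 66 + 30*U)
n = -280 (n = 56*(-5) = -280)
s(S) = -3 + S**2 + 2*S
n*s(f(N, 5)) = -280*(-3 + (66 + 30*5)**2 + 2*(66 + 30*5)) = -280*(-3 + (66 + 150)**2 + 2*(66 + 150)) = -280*(-3 + 216**2 + 2*216) = -280*(-3 + 46656 + 432) = -280*47085 = -13183800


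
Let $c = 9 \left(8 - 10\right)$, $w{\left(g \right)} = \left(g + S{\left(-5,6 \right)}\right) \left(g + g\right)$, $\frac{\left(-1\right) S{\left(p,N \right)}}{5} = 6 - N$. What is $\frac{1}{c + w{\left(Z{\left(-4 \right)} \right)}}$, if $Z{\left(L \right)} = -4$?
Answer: $\frac{1}{14} \approx 0.071429$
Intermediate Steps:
$S{\left(p,N \right)} = -30 + 5 N$ ($S{\left(p,N \right)} = - 5 \left(6 - N\right) = -30 + 5 N$)
$w{\left(g \right)} = 2 g^{2}$ ($w{\left(g \right)} = \left(g + \left(-30 + 5 \cdot 6\right)\right) \left(g + g\right) = \left(g + \left(-30 + 30\right)\right) 2 g = \left(g + 0\right) 2 g = g 2 g = 2 g^{2}$)
$c = -18$ ($c = 9 \left(-2\right) = -18$)
$\frac{1}{c + w{\left(Z{\left(-4 \right)} \right)}} = \frac{1}{-18 + 2 \left(-4\right)^{2}} = \frac{1}{-18 + 2 \cdot 16} = \frac{1}{-18 + 32} = \frac{1}{14}$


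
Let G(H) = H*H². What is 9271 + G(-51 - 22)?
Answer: -379746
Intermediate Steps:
G(H) = H³
9271 + G(-51 - 22) = 9271 + (-51 - 22)³ = 9271 + (-73)³ = 9271 - 389017 = -379746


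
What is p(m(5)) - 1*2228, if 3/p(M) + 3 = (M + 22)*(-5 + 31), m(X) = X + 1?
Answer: -1615297/725 ≈ -2228.0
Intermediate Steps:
m(X) = 1 + X
p(M) = 3/(569 + 26*M) (p(M) = 3/(-3 + (M + 22)*(-5 + 31)) = 3/(-3 + (22 + M)*26) = 3/(-3 + (572 + 26*M)) = 3/(569 + 26*M))
p(m(5)) - 1*2228 = 3/(569 + 26*(1 + 5)) - 1*2228 = 3/(569 + 26*6) - 2228 = 3/(569 + 156) - 2228 = 3/725 - 2228 = -1615297/725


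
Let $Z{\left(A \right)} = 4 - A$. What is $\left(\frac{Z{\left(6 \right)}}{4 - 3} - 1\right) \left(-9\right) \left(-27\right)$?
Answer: $-729$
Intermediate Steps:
$\left(\frac{Z{\left(6 \right)}}{4 - 3} - 1\right) \left(-9\right) \left(-27\right) = \left(\frac{4 - 6}{4 - 3} - 1\right) \left(-9\right) \left(-27\right) = \left(\frac{4 - 6}{1} - 1\right) \left(-9\right) \left(-27\right) = \left(1 \left(-2\right) - 1\right) \left(-9\right) \left(-27\right) = \left(-2 - 1\right) \left(-9\right) \left(-27\right) = \left(-3\right) \left(-9\right) \left(-27\right) = 27 \left(-27\right) = -729$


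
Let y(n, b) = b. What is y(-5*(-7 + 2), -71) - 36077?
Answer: -36148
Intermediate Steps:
y(-5*(-7 + 2), -71) - 36077 = -71 - 36077 = -36148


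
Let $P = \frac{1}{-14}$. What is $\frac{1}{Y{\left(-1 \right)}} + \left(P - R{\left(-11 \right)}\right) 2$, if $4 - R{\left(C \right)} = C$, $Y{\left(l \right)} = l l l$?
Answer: $- \frac{218}{7} \approx -31.143$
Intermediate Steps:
$Y{\left(l \right)} = l^{3}$ ($Y{\left(l \right)} = l^{2} l = l^{3}$)
$R{\left(C \right)} = 4 - C$
$P = - \frac{1}{14} \approx -0.071429$
$\frac{1}{Y{\left(-1 \right)}} + \left(P - R{\left(-11 \right)}\right) 2 = \frac{1}{\left(-1\right)^{3}} + \left(- \frac{1}{14} - \left(4 - -11\right)\right) 2 = \frac{1}{-1} + \left(- \frac{1}{14} - \left(4 + 11\right)\right) 2 = -1 + \left(- \frac{1}{14} - 15\right) 2 = -1 - \frac{211}{7} = - \frac{218}{7}$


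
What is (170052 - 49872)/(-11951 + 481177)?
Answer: 60090/234613 ≈ 0.25612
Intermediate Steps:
(170052 - 49872)/(-11951 + 481177) = 120180/469226 = 120180*(1/469226) = 60090/234613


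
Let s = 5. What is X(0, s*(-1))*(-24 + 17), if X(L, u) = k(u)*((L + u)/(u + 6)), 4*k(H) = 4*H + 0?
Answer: -175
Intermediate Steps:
k(H) = H (k(H) = (4*H + 0)/4 = (4*H)/4 = H)
X(L, u) = u*(L + u)/(6 + u) (X(L, u) = u*((L + u)/(u + 6)) = u*((L + u)/(6 + u)) = u*(L + u)/(6 + u))
X(0, s*(-1))*(-24 + 17) = ((5*(-1))*(0 + 5*(-1))/(6 + 5*(-1)))*(-24 + 17) = -5*(0 - 5)/(6 - 5)*(-7) = -5*(-5)/1*(-7) = -5*1*(-5)*(-7) = 25*(-7) = -175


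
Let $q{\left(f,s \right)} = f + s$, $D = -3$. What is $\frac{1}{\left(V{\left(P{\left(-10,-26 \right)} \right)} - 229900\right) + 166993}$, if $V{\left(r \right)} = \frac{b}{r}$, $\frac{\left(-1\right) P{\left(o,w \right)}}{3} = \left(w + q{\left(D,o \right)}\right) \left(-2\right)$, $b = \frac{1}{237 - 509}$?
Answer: $- \frac{63648}{4003904735} \approx -1.5896 \cdot 10^{-5}$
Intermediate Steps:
$b = - \frac{1}{272}$ ($b = \frac{1}{-272} = - \frac{1}{272} \approx -0.0036765$)
$P{\left(o,w \right)} = -18 + 6 o + 6 w$ ($P{\left(o,w \right)} = - 3 \left(w + \left(-3 + o\right)\right) \left(-2\right) = - 3 \left(-3 + o + w\right) \left(-2\right) = - 3 \left(6 - 2 o - 2 w\right) = -18 + 6 o + 6 w$)
$V{\left(r \right)} = - \frac{1}{272 r}$
$\frac{1}{\left(V{\left(P{\left(-10,-26 \right)} \right)} - 229900\right) + 166993} = \frac{1}{\left(- \frac{1}{272 \left(-18 + 6 \left(-10\right) + 6 \left(-26\right)\right)} - 229900\right) + 166993} = \frac{1}{\left(- \frac{1}{272 \left(-18 - 60 - 156\right)} - 229900\right) + 166993} = \frac{1}{\left(- \frac{1}{272 \left(-234\right)} - 229900\right) + 166993} = \frac{1}{\left(\left(- \frac{1}{272}\right) \left(- \frac{1}{234}\right) - 229900\right) + 166993} = \frac{1}{\left(\frac{1}{63648} - 229900\right) + 166993} = \frac{1}{- \frac{14632675199}{63648} + 166993} = \frac{1}{- \frac{4003904735}{63648}} = - \frac{63648}{4003904735}$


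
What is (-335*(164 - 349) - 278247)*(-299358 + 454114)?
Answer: -33469389632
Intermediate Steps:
(-335*(164 - 349) - 278247)*(-299358 + 454114) = (-335*(-185) - 278247)*154756 = (61975 - 278247)*154756 = -216272*154756 = -33469389632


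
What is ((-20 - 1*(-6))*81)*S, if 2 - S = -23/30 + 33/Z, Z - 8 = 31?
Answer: -141561/65 ≈ -2177.9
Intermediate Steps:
Z = 39 (Z = 8 + 31 = 39)
S = 749/390 (S = 2 - (-23/30 + 33/39) = 2 - (-23*1/30 + 33*(1/39)) = 2 - (-23/30 + 11/13) = 2 - 1*31/390 = 2 - 31/390 = 749/390 ≈ 1.9205)
((-20 - 1*(-6))*81)*S = ((-20 - 1*(-6))*81)*(749/390) = ((-20 + 6)*81)*(749/390) = -14*81*(749/390) = -1134*749/390 = -141561/65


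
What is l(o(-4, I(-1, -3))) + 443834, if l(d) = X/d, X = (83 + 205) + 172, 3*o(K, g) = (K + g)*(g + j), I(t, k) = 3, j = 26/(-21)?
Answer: 16392878/37 ≈ 4.4305e+5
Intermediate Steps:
j = -26/21 (j = 26*(-1/21) = -26/21 ≈ -1.2381)
o(K, g) = (-26/21 + g)*(K + g)/3 (o(K, g) = ((K + g)*(g - 26/21))/3 = ((K + g)*(-26/21 + g))/3 = ((-26/21 + g)*(K + g))/3 = (-26/21 + g)*(K + g)/3)
X = 460 (X = 288 + 172 = 460)
l(d) = 460/d
l(o(-4, I(-1, -3))) + 443834 = 460/(-26/63*(-4) - 26/63*3 + (⅓)*3² + (⅓)*(-4)*3) + 443834 = 460/(104/63 - 26/21 + (⅓)*9 - 4) + 443834 = 460/(104/63 - 26/21 + 3 - 4) + 443834 = 460/(-37/63) + 443834 = 460*(-63/37) + 443834 = -28980/37 + 443834 = 16392878/37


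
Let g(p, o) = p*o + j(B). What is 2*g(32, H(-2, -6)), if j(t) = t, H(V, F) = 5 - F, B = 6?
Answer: 716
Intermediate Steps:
g(p, o) = 6 + o*p (g(p, o) = p*o + 6 = o*p + 6 = 6 + o*p)
2*g(32, H(-2, -6)) = 2*(6 + (5 - 1*(-6))*32) = 2*(6 + (5 + 6)*32) = 2*(6 + 11*32) = 2*(6 + 352) = 2*358 = 716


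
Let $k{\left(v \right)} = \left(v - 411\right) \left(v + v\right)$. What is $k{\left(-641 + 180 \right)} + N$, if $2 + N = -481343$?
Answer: $322639$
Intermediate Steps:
$k{\left(v \right)} = 2 v \left(-411 + v\right)$ ($k{\left(v \right)} = \left(-411 + v\right) 2 v = 2 v \left(-411 + v\right)$)
$N = -481345$ ($N = -2 - 481343 = -481345$)
$k{\left(-641 + 180 \right)} + N = 2 \left(-641 + 180\right) \left(-411 + \left(-641 + 180\right)\right) - 481345 = 2 \left(-461\right) \left(-411 - 461\right) - 481345 = 2 \left(-461\right) \left(-872\right) - 481345 = 803984 - 481345 = 322639$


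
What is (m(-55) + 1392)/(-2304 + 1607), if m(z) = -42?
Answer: -1350/697 ≈ -1.9369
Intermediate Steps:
(m(-55) + 1392)/(-2304 + 1607) = (-42 + 1392)/(-2304 + 1607) = 1350/(-697) = 1350*(-1/697) = -1350/697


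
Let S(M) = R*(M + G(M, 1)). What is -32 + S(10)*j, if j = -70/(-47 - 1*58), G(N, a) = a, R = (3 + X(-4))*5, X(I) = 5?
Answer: 784/3 ≈ 261.33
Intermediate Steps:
R = 40 (R = (3 + 5)*5 = 8*5 = 40)
j = ⅔ (j = -70/(-47 - 58) = -70/(-105) = -70*(-1/105) = ⅔ ≈ 0.66667)
S(M) = 40 + 40*M (S(M) = 40*(M + 1) = 40*(1 + M) = 40 + 40*M)
-32 + S(10)*j = -32 + (40 + 40*10)*(⅔) = -32 + (40 + 400)*(⅔) = -32 + 440*(⅔) = -32 + 880/3 = 784/3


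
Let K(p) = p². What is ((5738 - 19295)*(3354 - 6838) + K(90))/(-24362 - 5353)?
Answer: -15746896/9905 ≈ -1589.8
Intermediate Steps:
((5738 - 19295)*(3354 - 6838) + K(90))/(-24362 - 5353) = ((5738 - 19295)*(3354 - 6838) + 90²)/(-24362 - 5353) = (-13557*(-3484) + 8100)/(-29715) = (47232588 + 8100)*(-1/29715) = 47240688*(-1/29715) = -15746896/9905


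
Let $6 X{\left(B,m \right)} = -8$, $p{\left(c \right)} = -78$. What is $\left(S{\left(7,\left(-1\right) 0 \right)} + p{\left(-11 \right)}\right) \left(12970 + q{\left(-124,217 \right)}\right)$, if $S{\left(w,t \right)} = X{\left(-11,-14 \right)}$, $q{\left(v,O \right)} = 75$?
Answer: $- \frac{3104710}{3} \approx -1.0349 \cdot 10^{6}$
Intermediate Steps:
$X{\left(B,m \right)} = - \frac{4}{3}$ ($X{\left(B,m \right)} = \frac{1}{6} \left(-8\right) = - \frac{4}{3}$)
$S{\left(w,t \right)} = - \frac{4}{3}$
$\left(S{\left(7,\left(-1\right) 0 \right)} + p{\left(-11 \right)}\right) \left(12970 + q{\left(-124,217 \right)}\right) = \left(- \frac{4}{3} - 78\right) \left(12970 + 75\right) = \left(- \frac{238}{3}\right) 13045 = - \frac{3104710}{3}$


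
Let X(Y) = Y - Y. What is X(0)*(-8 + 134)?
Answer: 0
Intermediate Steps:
X(Y) = 0
X(0)*(-8 + 134) = 0*(-8 + 134) = 0*126 = 0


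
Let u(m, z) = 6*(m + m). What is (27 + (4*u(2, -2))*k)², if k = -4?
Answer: 127449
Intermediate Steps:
u(m, z) = 12*m (u(m, z) = 6*(2*m) = 12*m)
(27 + (4*u(2, -2))*k)² = (27 + (4*(12*2))*(-4))² = (27 + (4*24)*(-4))² = (27 + 96*(-4))² = (27 - 384)² = (-357)² = 127449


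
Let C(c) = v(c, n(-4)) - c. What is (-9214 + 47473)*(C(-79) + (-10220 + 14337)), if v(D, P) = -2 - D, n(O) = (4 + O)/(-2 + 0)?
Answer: 163480707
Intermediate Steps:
n(O) = -2 - O/2 (n(O) = (4 + O)/(-2) = (4 + O)*(-½) = -2 - O/2)
C(c) = -2 - 2*c (C(c) = (-2 - c) - c = -2 - 2*c)
(-9214 + 47473)*(C(-79) + (-10220 + 14337)) = (-9214 + 47473)*((-2 - 2*(-79)) + (-10220 + 14337)) = 38259*((-2 + 158) + 4117) = 38259*(156 + 4117) = 38259*4273 = 163480707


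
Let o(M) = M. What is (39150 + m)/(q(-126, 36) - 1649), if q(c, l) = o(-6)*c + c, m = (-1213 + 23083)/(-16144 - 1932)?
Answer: -353826765/9209722 ≈ -38.419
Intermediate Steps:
m = -10935/9038 (m = 21870/(-18076) = 21870*(-1/18076) = -10935/9038 ≈ -1.2099)
q(c, l) = -5*c (q(c, l) = -6*c + c = -5*c)
(39150 + m)/(q(-126, 36) - 1649) = (39150 - 10935/9038)/(-5*(-126) - 1649) = 353826765/(9038*(630 - 1649)) = (353826765/9038)/(-1019) = (353826765/9038)*(-1/1019) = -353826765/9209722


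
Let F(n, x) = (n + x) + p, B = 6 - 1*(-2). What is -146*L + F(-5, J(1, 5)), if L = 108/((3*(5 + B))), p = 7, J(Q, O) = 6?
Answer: -5152/13 ≈ -396.31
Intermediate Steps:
B = 8 (B = 6 + 2 = 8)
F(n, x) = 7 + n + x (F(n, x) = (n + x) + 7 = 7 + n + x)
L = 36/13 (L = 108/((3*(5 + 8))) = 108/((3*13)) = 108/39 = 108*(1/39) = 36/13 ≈ 2.7692)
-146*L + F(-5, J(1, 5)) = -146*36/13 + (7 - 5 + 6) = -5256/13 + 8 = -5152/13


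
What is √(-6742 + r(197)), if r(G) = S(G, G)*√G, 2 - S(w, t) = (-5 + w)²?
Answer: √(-6742 - 36862*√197) ≈ 723.96*I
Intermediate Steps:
S(w, t) = 2 - (-5 + w)²
r(G) = √G*(2 - (-5 + G)²) (r(G) = (2 - (-5 + G)²)*√G = √G*(2 - (-5 + G)²))
√(-6742 + r(197)) = √(-6742 + √197*(2 - (-5 + 197)²)) = √(-6742 + √197*(2 - 1*192²)) = √(-6742 + √197*(2 - 1*36864)) = √(-6742 + √197*(2 - 36864)) = √(-6742 + √197*(-36862)) = √(-6742 - 36862*√197)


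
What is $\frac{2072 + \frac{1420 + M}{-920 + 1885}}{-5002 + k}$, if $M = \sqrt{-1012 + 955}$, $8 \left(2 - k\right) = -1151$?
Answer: $- \frac{3201440}{7497857} - \frac{8 i \sqrt{57}}{37489285} \approx -0.42698 - 1.6111 \cdot 10^{-6} i$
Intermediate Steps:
$k = \frac{1167}{8}$ ($k = 2 - - \frac{1151}{8} = 2 + \frac{1151}{8} = \frac{1167}{8} \approx 145.88$)
$M = i \sqrt{57}$ ($M = \sqrt{-57} = i \sqrt{57} \approx 7.5498 i$)
$\frac{2072 + \frac{1420 + M}{-920 + 1885}}{-5002 + k} = \frac{2072 + \frac{1420 + i \sqrt{57}}{-920 + 1885}}{-5002 + \frac{1167}{8}} = \frac{2072 + \frac{1420 + i \sqrt{57}}{965}}{- \frac{38849}{8}} = \left(2072 + \left(1420 + i \sqrt{57}\right) \frac{1}{965}\right) \left(- \frac{8}{38849}\right) = \left(2072 + \left(\frac{284}{193} + \frac{i \sqrt{57}}{965}\right)\right) \left(- \frac{8}{38849}\right) = \left(\frac{400180}{193} + \frac{i \sqrt{57}}{965}\right) \left(- \frac{8}{38849}\right) = - \frac{3201440}{7497857} - \frac{8 i \sqrt{57}}{37489285}$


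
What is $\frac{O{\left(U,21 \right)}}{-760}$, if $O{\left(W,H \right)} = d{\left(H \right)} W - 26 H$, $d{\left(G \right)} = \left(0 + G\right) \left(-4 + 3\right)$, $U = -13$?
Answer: $\frac{273}{760} \approx 0.35921$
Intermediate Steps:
$d{\left(G \right)} = - G$ ($d{\left(G \right)} = G \left(-1\right) = - G$)
$O{\left(W,H \right)} = - 26 H - H W$ ($O{\left(W,H \right)} = - H W - 26 H = - 26 H - H W$)
$\frac{O{\left(U,21 \right)}}{-760} = \frac{21 \left(-26 - -13\right)}{-760} = 21 \left(-26 + 13\right) \left(- \frac{1}{760}\right) = 21 \left(-13\right) \left(- \frac{1}{760}\right) = \left(-273\right) \left(- \frac{1}{760}\right) = \frac{273}{760}$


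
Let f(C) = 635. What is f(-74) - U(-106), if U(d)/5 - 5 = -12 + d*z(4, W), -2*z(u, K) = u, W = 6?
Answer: -390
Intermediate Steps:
z(u, K) = -u/2
U(d) = -35 - 10*d (U(d) = 25 + 5*(-12 + d*(-½*4)) = 25 + 5*(-12 + d*(-2)) = 25 + 5*(-12 - 2*d) = 25 + (-60 - 10*d) = -35 - 10*d)
f(-74) - U(-106) = 635 - (-35 - 10*(-106)) = 635 - (-35 + 1060) = 635 - 1*1025 = 635 - 1025 = -390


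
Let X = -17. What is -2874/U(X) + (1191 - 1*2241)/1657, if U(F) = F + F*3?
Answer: 2345409/56338 ≈ 41.631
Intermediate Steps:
U(F) = 4*F (U(F) = F + 3*F = 4*F)
-2874/U(X) + (1191 - 1*2241)/1657 = -2874/(4*(-17)) + (1191 - 1*2241)/1657 = -2874/(-68) + (1191 - 2241)*(1/1657) = -2874*(-1/68) - 1050*1/1657 = 1437/34 - 1050/1657 = 2345409/56338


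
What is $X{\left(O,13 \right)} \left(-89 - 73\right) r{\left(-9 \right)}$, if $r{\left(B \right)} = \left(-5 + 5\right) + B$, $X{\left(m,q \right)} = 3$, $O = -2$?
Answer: $4374$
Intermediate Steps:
$r{\left(B \right)} = B$ ($r{\left(B \right)} = 0 + B = B$)
$X{\left(O,13 \right)} \left(-89 - 73\right) r{\left(-9 \right)} = 3 \left(-89 - 73\right) \left(-9\right) = 3 \left(-162\right) \left(-9\right) = \left(-486\right) \left(-9\right) = 4374$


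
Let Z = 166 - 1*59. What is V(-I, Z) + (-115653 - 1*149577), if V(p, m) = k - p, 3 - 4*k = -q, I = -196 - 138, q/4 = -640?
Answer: -1064813/4 ≈ -2.6620e+5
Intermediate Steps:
q = -2560 (q = 4*(-640) = -2560)
I = -334
Z = 107 (Z = 166 - 59 = 107)
k = -2557/4 (k = 3/4 - (-1)*(-2560)/4 = 3/4 - 1/4*2560 = 3/4 - 640 = -2557/4 ≈ -639.25)
V(p, m) = -2557/4 - p
V(-I, Z) + (-115653 - 1*149577) = (-2557/4 - (-1)*(-334)) + (-115653 - 1*149577) = (-2557/4 - 1*334) + (-115653 - 149577) = (-2557/4 - 334) - 265230 = -3893/4 - 265230 = -1064813/4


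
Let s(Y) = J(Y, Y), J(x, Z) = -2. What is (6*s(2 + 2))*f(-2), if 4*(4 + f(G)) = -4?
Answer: 60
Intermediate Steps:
f(G) = -5 (f(G) = -4 + (1/4)*(-4) = -4 - 1 = -5)
s(Y) = -2
(6*s(2 + 2))*f(-2) = (6*(-2))*(-5) = -12*(-5) = 60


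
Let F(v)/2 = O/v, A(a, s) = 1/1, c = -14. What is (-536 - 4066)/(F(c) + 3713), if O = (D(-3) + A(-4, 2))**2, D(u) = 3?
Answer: -32214/25975 ≈ -1.2402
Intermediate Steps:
A(a, s) = 1
O = 16 (O = (3 + 1)**2 = 4**2 = 16)
F(v) = 32/v (F(v) = 2*(16/v) = 32/v)
(-536 - 4066)/(F(c) + 3713) = (-536 - 4066)/(32/(-14) + 3713) = -4602/(32*(-1/14) + 3713) = -4602/(-16/7 + 3713) = -4602/25975/7 = -4602*7/25975 = -32214/25975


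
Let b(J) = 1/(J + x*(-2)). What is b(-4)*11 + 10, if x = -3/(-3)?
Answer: 49/6 ≈ 8.1667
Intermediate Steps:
x = 1 (x = -3*(-⅓) = 1)
b(J) = 1/(-2 + J) (b(J) = 1/(J + 1*(-2)) = 1/(J - 2) = 1/(-2 + J))
b(-4)*11 + 10 = 11/(-2 - 4) + 10 = 11/(-6) + 10 = -⅙*11 + 10 = -11/6 + 10 = 49/6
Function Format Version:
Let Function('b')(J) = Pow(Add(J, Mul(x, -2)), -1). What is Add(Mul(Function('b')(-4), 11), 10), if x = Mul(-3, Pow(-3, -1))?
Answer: Rational(49, 6) ≈ 8.1667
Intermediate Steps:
x = 1 (x = Mul(-3, Rational(-1, 3)) = 1)
Function('b')(J) = Pow(Add(-2, J), -1) (Function('b')(J) = Pow(Add(J, Mul(1, -2)), -1) = Pow(Add(J, -2), -1) = Pow(Add(-2, J), -1))
Add(Mul(Function('b')(-4), 11), 10) = Add(Mul(Pow(Add(-2, -4), -1), 11), 10) = Add(Mul(Pow(-6, -1), 11), 10) = Add(Mul(Rational(-1, 6), 11), 10) = Add(Rational(-11, 6), 10) = Rational(49, 6)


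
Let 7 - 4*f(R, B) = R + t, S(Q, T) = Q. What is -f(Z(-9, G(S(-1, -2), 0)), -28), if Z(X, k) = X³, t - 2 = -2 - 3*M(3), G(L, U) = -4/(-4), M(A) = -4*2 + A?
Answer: -721/4 ≈ -180.25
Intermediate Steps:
M(A) = -8 + A
G(L, U) = 1 (G(L, U) = -4*(-¼) = 1)
t = 15 (t = 2 + (-2 - 3*(-8 + 3)) = 2 + (-2 - 3*(-5)) = 2 + (-2 + 15) = 2 + 13 = 15)
f(R, B) = -2 - R/4 (f(R, B) = 7/4 - (R + 15)/4 = 7/4 - (15 + R)/4 = 7/4 + (-15/4 - R/4) = -2 - R/4)
-f(Z(-9, G(S(-1, -2), 0)), -28) = -(-2 - ¼*(-9)³) = -(-2 - ¼*(-729)) = -(-2 + 729/4) = -1*721/4 = -721/4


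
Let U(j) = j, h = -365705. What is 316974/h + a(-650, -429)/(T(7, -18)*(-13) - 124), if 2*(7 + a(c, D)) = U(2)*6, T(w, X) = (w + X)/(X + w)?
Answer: -43059733/50101585 ≈ -0.85945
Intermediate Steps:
T(w, X) = 1 (T(w, X) = (X + w)/(X + w) = 1)
a(c, D) = -1 (a(c, D) = -7 + (2*6)/2 = -7 + (1/2)*12 = -7 + 6 = -1)
316974/h + a(-650, -429)/(T(7, -18)*(-13) - 124) = 316974/(-365705) - 1/(1*(-13) - 124) = 316974*(-1/365705) - 1/(-13 - 124) = -316974/365705 - 1/(-137) = -316974/365705 - 1*(-1/137) = -316974/365705 + 1/137 = -43059733/50101585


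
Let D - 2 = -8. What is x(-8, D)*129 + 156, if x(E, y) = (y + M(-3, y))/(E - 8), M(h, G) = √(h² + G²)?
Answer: 1635/8 - 387*√5/16 ≈ 150.29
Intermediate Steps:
D = -6 (D = 2 - 8 = -6)
M(h, G) = √(G² + h²)
x(E, y) = (y + √(9 + y²))/(-8 + E) (x(E, y) = (y + √(y² + (-3)²))/(E - 8) = (y + √(y² + 9))/(-8 + E) = (y + √(9 + y²))/(-8 + E))
x(-8, D)*129 + 156 = ((-6 + √(9 + (-6)²))/(-8 - 8))*129 + 156 = ((-6 + √(9 + 36))/(-16))*129 + 156 = -(-6 + √45)/16*129 + 156 = -(-6 + 3*√5)/16*129 + 156 = (3/8 - 3*√5/16)*129 + 156 = (387/8 - 387*√5/16) + 156 = 1635/8 - 387*√5/16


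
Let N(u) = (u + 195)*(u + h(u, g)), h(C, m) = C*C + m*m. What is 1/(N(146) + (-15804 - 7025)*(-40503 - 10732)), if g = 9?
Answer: 1/1176989978 ≈ 8.4963e-10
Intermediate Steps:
h(C, m) = C**2 + m**2
N(u) = (195 + u)*(81 + u + u**2) (N(u) = (u + 195)*(u + (u**2 + 9**2)) = (195 + u)*(u + (u**2 + 81)) = (195 + u)*(u + (81 + u**2)) = (195 + u)*(81 + u + u**2))
1/(N(146) + (-15804 - 7025)*(-40503 - 10732)) = 1/((15795 + 146**3 + 196*146**2 + 276*146) + (-15804 - 7025)*(-40503 - 10732)) = 1/((15795 + 3112136 + 196*21316 + 40296) - 22829*(-51235)) = 1/((15795 + 3112136 + 4177936 + 40296) + 1169643815) = 1/(7346163 + 1169643815) = 1/1176989978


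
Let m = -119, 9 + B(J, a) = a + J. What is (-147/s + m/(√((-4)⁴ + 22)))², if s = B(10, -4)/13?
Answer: 112817943/278 - 75803*√278/139 ≈ 3.9673e+5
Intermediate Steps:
B(J, a) = -9 + J + a (B(J, a) = -9 + (a + J) = -9 + (J + a) = -9 + J + a)
s = -3/13 (s = (-9 + 10 - 4)/13 = -3*1/13 = -3/13 ≈ -0.23077)
(-147/s + m/(√((-4)⁴ + 22)))² = (-147/(-3/13) - 119/√((-4)⁴ + 22))² = (-147*(-13/3) - 119/√(256 + 22))² = (637 - 119*√278/278)²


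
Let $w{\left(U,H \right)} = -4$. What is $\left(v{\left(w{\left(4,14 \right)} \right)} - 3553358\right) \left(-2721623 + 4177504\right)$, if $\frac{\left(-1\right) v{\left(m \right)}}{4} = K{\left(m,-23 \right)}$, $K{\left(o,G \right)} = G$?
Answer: $-5173132457346$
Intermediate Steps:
$v{\left(m \right)} = 92$ ($v{\left(m \right)} = \left(-4\right) \left(-23\right) = 92$)
$\left(v{\left(w{\left(4,14 \right)} \right)} - 3553358\right) \left(-2721623 + 4177504\right) = \left(92 - 3553358\right) \left(-2721623 + 4177504\right) = \left(-3553266\right) 1455881 = -5173132457346$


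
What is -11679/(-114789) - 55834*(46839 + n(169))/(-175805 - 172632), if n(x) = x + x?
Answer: 100789183151775/13332244931 ≈ 7559.8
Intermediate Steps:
n(x) = 2*x
-11679/(-114789) - 55834*(46839 + n(169))/(-175805 - 172632) = -11679/(-114789) - 55834*(46839 + 2*169)/(-175805 - 172632) = -11679*(-1/114789) - 55834/((-348437/(46839 + 338))) = 3893/38263 - 55834/((-348437/47177)) = 3893/38263 - 55834/((-348437*1/47177)) = 3893/38263 - 55834/(-348437/47177) = 3893/38263 - 55834*(-47177/348437) = 3893/38263 + 2634080618/348437 = 100789183151775/13332244931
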